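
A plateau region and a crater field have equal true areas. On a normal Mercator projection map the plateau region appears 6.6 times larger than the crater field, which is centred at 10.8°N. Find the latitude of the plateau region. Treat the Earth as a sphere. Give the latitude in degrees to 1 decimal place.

67.5°

For equal true areas on Mercator, apparent areas scale as sec²φ, so the ratio is cos²φ₂ / cos²φ₁.
cos²φ₂ / cos²φ₁ = 6.6  ⇒  cos φ₁ = cos 10.8° / √6.6 = 0.9823/2.569 = 0.3824.
φ₁ = arccos(0.3824) ≈ 67.5°.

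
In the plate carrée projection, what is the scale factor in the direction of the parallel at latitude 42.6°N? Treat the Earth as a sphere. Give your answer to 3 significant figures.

1.36

For the equirectangular projection with φ₀ = 0 (plate carrée), h = 1 along meridians and k = sec φ along parallels.
k = 1/cos 42.6° = 1/0.7361 = 1.359.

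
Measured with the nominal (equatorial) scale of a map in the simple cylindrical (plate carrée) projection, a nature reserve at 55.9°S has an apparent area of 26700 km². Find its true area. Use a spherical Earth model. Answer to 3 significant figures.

In the plate carrée (x = Rλ, y = Rφ), meridians are true-scale (h = 1) and parallels are stretched by k = sec φ.
Areal scale = h·k = 1 × sec φ; at 55.9°, h = 1.000, k = 1.784, so h·k = 1.784.
True area = apparent / (areal scale) = 26700 / 1.784 ≈ 15000 km².

15000 km²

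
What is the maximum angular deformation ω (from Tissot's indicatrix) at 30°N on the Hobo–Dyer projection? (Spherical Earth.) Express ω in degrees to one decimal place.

10.0°

The Hobo–Dyer projection is cylindrical equal-area with φ₀ = 37.5°. Cylindrical equal-area (φ₀ = 37.5°): h = cos φ / cos 37.5° along meridians, k = cos 37.5° / cos φ along parallels; h·k = 1.
At 30°: h = 1.092, k = 0.9161; principal scales a = 1.092, b = 0.9161.
sin(ω/2) = (a − b)/(a + b) = 0.1755/2.008 = 0.08742, so ω = 2 arcsin(0.08742) ≈ 10.0°.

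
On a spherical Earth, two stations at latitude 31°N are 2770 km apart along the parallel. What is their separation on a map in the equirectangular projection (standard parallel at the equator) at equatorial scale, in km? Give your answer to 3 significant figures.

Plate carrée maps x = Rλ, y = Rφ. The meridian scale is h = 1 and the parallel scale is k = 1/cos φ = sec φ.
Along the parallel, k = sec 31° = 1/0.8572 = 1.167.
Map distance = 2770 × 1.167 ≈ 3230 km.

3230 km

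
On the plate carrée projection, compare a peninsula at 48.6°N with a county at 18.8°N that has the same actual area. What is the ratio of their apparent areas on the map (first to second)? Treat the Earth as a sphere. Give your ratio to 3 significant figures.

1.43

For the equirectangular projection with φ₀ = 0 (plate carrée), h = 1 along meridians and k = sec φ along parallels.
Areal scale at 48.6°: h·k = 1.000 × 1.512 = 1.512.
Areal scale at 18.8°: h·k = 1.000 × 1.056 = 1.056.
Ratio = 1.512/1.056 ≈ 1.43.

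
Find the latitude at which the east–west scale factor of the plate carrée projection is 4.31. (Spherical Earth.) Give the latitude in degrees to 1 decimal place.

Plate carrée: h = 1, k = sec φ along parallels.
sec φ = 4.31  ⇒  cos φ = 0.2320  ⇒  φ ≈ 76.6°.

76.6°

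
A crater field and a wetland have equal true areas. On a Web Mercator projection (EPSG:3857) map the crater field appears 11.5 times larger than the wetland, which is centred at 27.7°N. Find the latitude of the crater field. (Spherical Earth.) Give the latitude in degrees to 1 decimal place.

74.9°

For equal true areas on Mercator, apparent areas scale as sec²φ, so the ratio is cos²φ₂ / cos²φ₁.
cos²φ₂ / cos²φ₁ = 11.5  ⇒  cos φ₁ = cos 27.7° / √11.5 = 0.8854/3.391 = 0.2611.
φ₁ = arccos(0.2611) ≈ 74.9°.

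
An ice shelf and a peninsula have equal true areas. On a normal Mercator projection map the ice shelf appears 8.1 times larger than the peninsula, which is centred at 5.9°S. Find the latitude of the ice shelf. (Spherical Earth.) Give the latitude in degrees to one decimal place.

Mercator areal scale is sec²φ, so apparent-area ratio = sec²φ₁ / sec²φ₂ = cos²φ₂ / cos²φ₁.
cos²φ₂ / cos²φ₁ = 8.1  ⇒  cos φ₁ = cos 5.9° / √8.1 = 0.9947/2.846 = 0.3495.
φ₁ = arccos(0.3495) ≈ 69.5°.

69.5°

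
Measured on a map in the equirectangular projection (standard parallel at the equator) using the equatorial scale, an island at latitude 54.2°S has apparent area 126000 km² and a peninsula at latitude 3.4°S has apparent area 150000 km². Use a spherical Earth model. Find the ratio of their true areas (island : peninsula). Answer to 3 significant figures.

0.492

Plate carrée has h = 1 and k = sec φ, giving areal scale sec φ; true area = (apparent area) · cos φ.
True area of island: 126000 × cos(54.2°) = 126000 × 0.5850 = 73700 km².
True area of peninsula: 150000 × cos(3.4°) = 150000 × 0.9982 = 149700 km².
Ratio = 73700 / 149700 ≈ 0.492.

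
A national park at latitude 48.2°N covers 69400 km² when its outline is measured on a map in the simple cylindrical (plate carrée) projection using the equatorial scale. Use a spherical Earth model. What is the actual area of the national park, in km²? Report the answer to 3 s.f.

For the equirectangular projection with φ₀ = 0 (plate carrée), h = 1 along meridians and k = sec φ along parallels.
Areal scale = h·k = 1 × sec φ; at 48.2°, h = 1.000, k = 1.500, so h·k = 1.500.
True area = apparent / (areal scale) = 69400 / 1.500 ≈ 46300 km².

46300 km²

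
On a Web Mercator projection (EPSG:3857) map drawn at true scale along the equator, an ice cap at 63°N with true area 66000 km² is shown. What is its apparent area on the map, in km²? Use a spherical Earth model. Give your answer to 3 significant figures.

320000 km²

For Mercator, h = k = sec φ (a conformal cylindrical projection has a single point scale, 1/cos φ).
Areal scale = k² = sec²φ = 1/cos²(63°) = 1/0.4540² = 4.852.
Apparent area = 66000 × 4.852 ≈ 320000 km².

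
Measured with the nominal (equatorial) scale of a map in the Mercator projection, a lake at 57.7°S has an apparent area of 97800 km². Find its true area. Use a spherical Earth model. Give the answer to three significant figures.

Mercator is conformal, so the point scale is isotropic: h = k = sec φ = 1/cos φ.
Areal scale = k² = sec²φ = 1/cos²(57.7°) = 1/0.5344² = 3.502.
True area = apparent / (areal scale) = 97800 / 3.502 ≈ 27900 km².

27900 km²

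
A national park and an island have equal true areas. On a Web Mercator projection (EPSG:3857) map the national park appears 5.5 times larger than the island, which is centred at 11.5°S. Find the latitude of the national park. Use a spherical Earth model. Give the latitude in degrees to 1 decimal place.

On Mercator, (apparent₁)/(apparent₂) = sec²φ₁ / sec²φ₂ when true areas are equal.
cos²φ₂ / cos²φ₁ = 5.5  ⇒  cos φ₁ = cos 11.5° / √5.5 = 0.9799/2.345 = 0.4178.
φ₁ = arccos(0.4178) ≈ 65.3°.

65.3°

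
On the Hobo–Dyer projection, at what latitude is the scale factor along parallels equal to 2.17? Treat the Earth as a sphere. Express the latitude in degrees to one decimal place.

68.6°

The Hobo–Dyer projection is cylindrical equal-area with φ₀ = 37.5°. For cylindrical equal-area with standard parallel φ₀, h = cos φ / cos φ₀ and k = cos φ₀ / cos φ, so h·k = 1.
k = cos φ₀ / cos φ = 2.17  ⇒  cos φ = cos 37.5° / 2.17 = 0.3656.
φ = arccos(0.3656) ≈ 68.6°.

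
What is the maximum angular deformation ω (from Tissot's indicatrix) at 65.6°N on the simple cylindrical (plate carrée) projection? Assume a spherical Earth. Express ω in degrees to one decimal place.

49.1°

In the plate carrée (x = Rλ, y = Rφ), meridians are true-scale (h = 1) and parallels are stretched by k = sec φ.
At 65.6°: h = 1.000, k = 2.421; principal scales a = 2.421, b = 1.000.
sin(ω/2) = (a − b)/(a + b) = 1.421/3.421 = 0.4153, so ω = 2 arcsin(0.4153) ≈ 49.1°.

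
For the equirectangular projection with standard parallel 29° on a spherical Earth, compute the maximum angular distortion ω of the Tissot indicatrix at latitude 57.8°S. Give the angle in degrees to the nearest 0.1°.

In the equirectangular projection with standard parallel φ₀ = 29° (x = Rλ cos φ₀, y = Rφ), meridians are true-scale (h = 1) and the parallel scale is k = cos φ₀ / cos φ.
At 57.8°: h = 1.000, k = 1.641; principal scales a = 1.641, b = 1.000.
sin(ω/2) = (a − b)/(a + b) = 0.6413/2.641 = 0.2428, so ω = 2 arcsin(0.2428) ≈ 28.1°.

28.1°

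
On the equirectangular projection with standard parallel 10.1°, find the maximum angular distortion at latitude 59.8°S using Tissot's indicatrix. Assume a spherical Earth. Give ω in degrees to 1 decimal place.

37.8°

The equidistant cylindrical projection with φ₀ = 10.1° has h = 1 (meridians true) and k = cos φ₀ / cos φ along parallels.
At 59.8°: h = 1.000, k = 1.957; principal scales a = 1.957, b = 1.000.
sin(ω/2) = (a − b)/(a + b) = 0.9572/2.957 = 0.3237, so ω = 2 arcsin(0.3237) ≈ 37.8°.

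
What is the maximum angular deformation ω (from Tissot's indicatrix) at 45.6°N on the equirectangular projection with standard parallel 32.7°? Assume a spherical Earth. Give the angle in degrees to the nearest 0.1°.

10.6°

The equidistant cylindrical projection with φ₀ = 32.7° has h = 1 (meridians true) and k = cos φ₀ / cos φ along parallels.
At 45.6°: h = 1.000, k = 1.203; principal scales a = 1.203, b = 1.000.
sin(ω/2) = (a − b)/(a + b) = 0.2027/2.203 = 0.09204, so ω = 2 arcsin(0.09204) ≈ 10.6°.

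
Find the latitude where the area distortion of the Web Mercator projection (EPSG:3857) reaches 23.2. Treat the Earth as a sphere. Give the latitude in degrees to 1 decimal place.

Mercator areal scale is sec²φ.
sec²φ = 23.2  ⇒  cos²φ = 0.04310  ⇒  cos φ = 0.2076.
φ = arccos(0.2076) ≈ 78.0°.

78.0°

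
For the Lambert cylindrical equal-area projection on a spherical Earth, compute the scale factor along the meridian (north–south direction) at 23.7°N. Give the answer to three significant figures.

0.916

The Lambert cylindrical equal-area projection is the cylindrical equal-area projection with its standard parallel at the equator (φ₀ = 0). Cylindrical equal-area (φ₀ = 0°): h = cos φ / cos 0° along meridians, k = cos 0° / cos φ along parallels; h·k = 1.
h = cos 23.7° / cos 0° = 0.9157/1.000 = 0.9157.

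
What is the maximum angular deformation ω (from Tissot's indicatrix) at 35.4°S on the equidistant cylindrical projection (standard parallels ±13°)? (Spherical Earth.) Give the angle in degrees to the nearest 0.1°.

10.2°

The equidistant cylindrical projection with φ₀ = 13° has h = 1 (meridians true) and k = cos φ₀ / cos φ along parallels.
At 35.4°: h = 1.000, k = 1.195; principal scales a = 1.195, b = 1.000.
sin(ω/2) = (a − b)/(a + b) = 0.1954/2.195 = 0.08899, so ω = 2 arcsin(0.08899) ≈ 10.2°.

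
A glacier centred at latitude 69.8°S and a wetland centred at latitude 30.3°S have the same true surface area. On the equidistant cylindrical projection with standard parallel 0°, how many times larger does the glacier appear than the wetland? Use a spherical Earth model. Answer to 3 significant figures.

For the equirectangular projection with φ₀ = 0 (plate carrée), h = 1 along meridians and k = sec φ along parallels.
Areal scale at 69.8°: h·k = 1.000 × 2.896 = 2.896.
Areal scale at 30.3°: h·k = 1.000 × 1.158 = 1.158.
Ratio = 2.896/1.158 ≈ 2.50.

2.50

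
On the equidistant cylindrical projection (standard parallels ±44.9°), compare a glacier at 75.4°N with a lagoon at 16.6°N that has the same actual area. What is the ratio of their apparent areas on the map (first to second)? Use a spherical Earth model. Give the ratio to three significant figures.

With standard parallel φ₀ = 44.9°, the equirectangular projection gives x = Rλ cos φ₀, y = Rφ, so h = 1 and k = cos 44.9° / cos φ.
Areal scale at 75.4°: h·k = 1.000 × 2.810 = 2.810.
Areal scale at 16.6°: h·k = 1.000 × 0.7391 = 0.7391.
Ratio = 2.810/0.7391 ≈ 3.80.

3.80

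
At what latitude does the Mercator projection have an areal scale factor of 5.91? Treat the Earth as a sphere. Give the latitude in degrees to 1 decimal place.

65.7°

Mercator areal scale is sec²φ.
sec²φ = 5.91  ⇒  cos²φ = 0.1692  ⇒  cos φ = 0.4113.
φ = arccos(0.4113) ≈ 65.7°.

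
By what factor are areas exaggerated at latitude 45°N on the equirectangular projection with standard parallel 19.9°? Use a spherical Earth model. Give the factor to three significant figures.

1.33

In the equirectangular projection with standard parallel φ₀ = 19.9° (x = Rλ cos φ₀, y = Rφ), meridians are true-scale (h = 1) and the parallel scale is k = cos φ₀ / cos φ.
Areal scale = h·k = 1 × cos φ₀ / cos φ; at 45°, h = 1.000, k = 1.330, so h·k = 1.330.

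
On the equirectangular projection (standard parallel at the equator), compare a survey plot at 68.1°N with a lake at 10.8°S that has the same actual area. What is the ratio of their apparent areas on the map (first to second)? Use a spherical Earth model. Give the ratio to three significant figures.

2.63

Plate carrée maps x = Rλ, y = Rφ. The meridian scale is h = 1 and the parallel scale is k = 1/cos φ = sec φ.
Areal scale at 68.1°: h·k = 1.000 × 2.681 = 2.681.
Areal scale at 10.8°: h·k = 1.000 × 1.018 = 1.018.
Ratio = 2.681/1.018 ≈ 2.63.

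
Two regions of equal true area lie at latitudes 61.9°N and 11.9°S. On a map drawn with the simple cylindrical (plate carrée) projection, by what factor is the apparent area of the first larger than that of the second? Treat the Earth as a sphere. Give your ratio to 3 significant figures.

For the equirectangular projection with φ₀ = 0 (plate carrée), h = 1 along meridians and k = sec φ along parallels.
Areal scale at 61.9°: h·k = 1.000 × 2.123 = 2.123.
Areal scale at 11.9°: h·k = 1.000 × 1.022 = 1.022.
Ratio = 2.123/1.022 ≈ 2.08.

2.08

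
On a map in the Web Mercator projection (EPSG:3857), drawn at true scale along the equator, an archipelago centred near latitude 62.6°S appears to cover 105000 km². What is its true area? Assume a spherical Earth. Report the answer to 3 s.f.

22200 km²

The Mercator projection is conformal; its linear scale factor is the same in every direction and equals sec φ = 1/cos φ.
Areal scale = k² = sec²φ = 1/cos²(62.6°) = 1/0.4602² = 4.722.
True area = apparent / (areal scale) = 105000 / 4.722 ≈ 22200 km².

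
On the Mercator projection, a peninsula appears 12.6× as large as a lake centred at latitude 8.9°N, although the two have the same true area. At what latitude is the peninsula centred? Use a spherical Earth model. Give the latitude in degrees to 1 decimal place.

Mercator areal scale is sec²φ, so apparent-area ratio = sec²φ₁ / sec²φ₂ = cos²φ₂ / cos²φ₁.
cos²φ₂ / cos²φ₁ = 12.6  ⇒  cos φ₁ = cos 8.9° / √12.6 = 0.9880/3.550 = 0.2783.
φ₁ = arccos(0.2783) ≈ 73.8°.

73.8°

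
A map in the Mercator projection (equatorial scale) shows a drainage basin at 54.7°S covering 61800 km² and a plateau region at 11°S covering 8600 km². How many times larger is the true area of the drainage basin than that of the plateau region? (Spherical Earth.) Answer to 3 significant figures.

2.49

On Mercator the areal scale is sec²φ, so true area = apparent × cos²φ.
True area of drainage basin: 61800 × cos²(54.7°) = 61800 × 0.3339 = 20640 km².
True area of plateau region: 8600 × cos²(11°) = 8600 × 0.9636 = 8287 km².
Ratio = 20640 / 8287 ≈ 2.49.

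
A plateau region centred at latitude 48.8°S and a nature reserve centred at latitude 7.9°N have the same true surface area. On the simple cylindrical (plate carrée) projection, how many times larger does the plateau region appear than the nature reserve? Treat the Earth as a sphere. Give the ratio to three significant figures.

In the plate carrée (x = Rλ, y = Rφ), meridians are true-scale (h = 1) and parallels are stretched by k = sec φ.
Areal scale at 48.8°: h·k = 1.000 × 1.518 = 1.518.
Areal scale at 7.9°: h·k = 1.000 × 1.010 = 1.010.
Ratio = 1.518/1.010 ≈ 1.50.

1.50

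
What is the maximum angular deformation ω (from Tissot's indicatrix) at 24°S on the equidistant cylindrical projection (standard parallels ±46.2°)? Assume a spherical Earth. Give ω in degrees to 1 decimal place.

15.9°

The equidistant cylindrical projection with φ₀ = 46.2° has h = 1 (meridians true) and k = cos φ₀ / cos φ along parallels.
At 24°: h = 1.000, k = 0.7576; principal scales a = 1.000, b = 0.7576.
sin(ω/2) = (a − b)/(a + b) = 0.2424/1.758 = 0.1379, so ω = 2 arcsin(0.1379) ≈ 15.9°.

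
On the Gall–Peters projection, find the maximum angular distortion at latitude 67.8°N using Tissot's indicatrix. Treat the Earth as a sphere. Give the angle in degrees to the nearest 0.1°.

67.5°

The Gall–Peters projection is cylindrical equal-area with φ₀ = 45°. A cylindrical equal-area projection with standard parallel φ₀ has meridian scale h = cos φ / cos φ₀ and parallel scale k = cos φ₀ / cos φ (so areas are preserved, h·k = 1).
At 67.8°: h = 0.5343, k = 1.871; principal scales a = 1.871, b = 0.5343.
sin(ω/2) = (a − b)/(a + b) = 1.337/2.406 = 0.5558, so ω = 2 arcsin(0.5558) ≈ 67.5°.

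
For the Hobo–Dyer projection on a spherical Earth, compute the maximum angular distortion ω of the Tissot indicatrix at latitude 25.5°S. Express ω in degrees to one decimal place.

14.7°

Hobo–Dyer is a cylindrical equal-area projection with standard parallels at ±37.5°. A cylindrical equal-area projection with standard parallel φ₀ has meridian scale h = cos φ / cos φ₀ and parallel scale k = cos φ₀ / cos φ (so areas are preserved, h·k = 1).
At 25.5°: h = 1.138, k = 0.8790; principal scales a = 1.138, b = 0.8790.
sin(ω/2) = (a − b)/(a + b) = 0.2587/2.017 = 0.1283, so ω = 2 arcsin(0.1283) ≈ 14.7°.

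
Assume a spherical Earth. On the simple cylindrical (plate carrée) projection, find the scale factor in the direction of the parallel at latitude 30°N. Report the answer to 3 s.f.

1.15

In the plate carrée (x = Rλ, y = Rφ), meridians are true-scale (h = 1) and parallels are stretched by k = sec φ.
k = 1/cos 30° = 1/0.8660 = 1.155.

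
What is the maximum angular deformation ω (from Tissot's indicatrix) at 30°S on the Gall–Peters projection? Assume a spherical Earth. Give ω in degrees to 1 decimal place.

Gall–Peters is a cylindrical equal-area projection with standard parallels at ±45°. For cylindrical equal-area with standard parallel φ₀, h = cos φ / cos φ₀ and k = cos φ₀ / cos φ, so h·k = 1.
At 30°: h = 1.225, k = 0.8165; principal scales a = 1.225, b = 0.8165.
sin(ω/2) = (a − b)/(a + b) = 0.4082/2.041 = 0.2000, so ω = 2 arcsin(0.2000) ≈ 23.1°.

23.1°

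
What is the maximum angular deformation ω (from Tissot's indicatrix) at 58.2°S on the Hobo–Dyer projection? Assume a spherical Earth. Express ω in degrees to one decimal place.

45.6°

Hobo–Dyer is a cylindrical equal-area projection with standard parallels at ±37.5°. For cylindrical equal-area with standard parallel φ₀, h = cos φ / cos φ₀ and k = cos φ₀ / cos φ, so h·k = 1.
At 58.2°: h = 0.6642, k = 1.506; principal scales a = 1.506, b = 0.6642.
sin(ω/2) = (a − b)/(a + b) = 0.8413/2.170 = 0.3878, so ω = 2 arcsin(0.3878) ≈ 45.6°.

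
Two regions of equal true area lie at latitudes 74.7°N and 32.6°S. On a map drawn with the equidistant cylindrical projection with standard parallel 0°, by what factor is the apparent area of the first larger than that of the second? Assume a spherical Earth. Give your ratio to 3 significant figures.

3.19

Plate carrée maps x = Rλ, y = Rφ. The meridian scale is h = 1 and the parallel scale is k = 1/cos φ = sec φ.
Areal scale at 74.7°: h·k = 1.000 × 3.790 = 3.790.
Areal scale at 32.6°: h·k = 1.000 × 1.187 = 1.187.
Ratio = 3.790/1.187 ≈ 3.19.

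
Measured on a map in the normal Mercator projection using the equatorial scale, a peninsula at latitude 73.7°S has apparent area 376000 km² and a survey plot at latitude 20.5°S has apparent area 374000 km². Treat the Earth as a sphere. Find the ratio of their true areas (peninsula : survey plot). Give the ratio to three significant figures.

0.0903

On Mercator the areal scale is sec²φ, so true area = apparent × cos²φ.
True area of peninsula: 376000 × cos²(73.7°) = 376000 × 0.07877 = 29620 km².
True area of survey plot: 374000 × cos²(20.5°) = 374000 × 0.8774 = 328100 km².
Ratio = 29620 / 328100 ≈ 0.0903.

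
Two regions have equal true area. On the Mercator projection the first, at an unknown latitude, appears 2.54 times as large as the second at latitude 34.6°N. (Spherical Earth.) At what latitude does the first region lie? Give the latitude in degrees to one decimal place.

Mercator areal scale is sec²φ, so apparent-area ratio = sec²φ₁ / sec²φ₂ = cos²φ₂ / cos²φ₁.
cos²φ₂ / cos²φ₁ = 2.54  ⇒  cos φ₁ = cos 34.6° / √2.54 = 0.8231/1.594 = 0.5165.
φ₁ = arccos(0.5165) ≈ 58.9°.

58.9°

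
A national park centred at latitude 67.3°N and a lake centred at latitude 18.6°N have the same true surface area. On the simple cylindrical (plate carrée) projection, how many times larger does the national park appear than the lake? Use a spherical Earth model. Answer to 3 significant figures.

Plate carrée maps x = Rλ, y = Rφ. The meridian scale is h = 1 and the parallel scale is k = 1/cos φ = sec φ.
Areal scale at 67.3°: h·k = 1.000 × 2.591 = 2.591.
Areal scale at 18.6°: h·k = 1.000 × 1.055 = 1.055.
Ratio = 2.591/1.055 ≈ 2.46.

2.46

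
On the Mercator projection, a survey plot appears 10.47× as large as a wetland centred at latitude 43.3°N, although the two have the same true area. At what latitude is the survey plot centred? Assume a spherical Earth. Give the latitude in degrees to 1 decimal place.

77.0°

On Mercator, (apparent₁)/(apparent₂) = sec²φ₁ / sec²φ₂ when true areas are equal.
cos²φ₂ / cos²φ₁ = 10.47  ⇒  cos φ₁ = cos 43.3° / √10.47 = 0.7278/3.236 = 0.2249.
φ₁ = arccos(0.2249) ≈ 77.0°.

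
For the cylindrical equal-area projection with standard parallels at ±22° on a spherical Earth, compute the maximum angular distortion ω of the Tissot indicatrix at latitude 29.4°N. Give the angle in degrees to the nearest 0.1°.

7.1°

For cylindrical equal-area with standard parallel φ₀, h = cos φ / cos φ₀ and k = cos φ₀ / cos φ, so h·k = 1.
At 29.4°: h = 0.9396, k = 1.064; principal scales a = 1.064, b = 0.9396.
sin(ω/2) = (a − b)/(a + b) = 0.1246/2.004 = 0.06218, so ω = 2 arcsin(0.06218) ≈ 7.1°.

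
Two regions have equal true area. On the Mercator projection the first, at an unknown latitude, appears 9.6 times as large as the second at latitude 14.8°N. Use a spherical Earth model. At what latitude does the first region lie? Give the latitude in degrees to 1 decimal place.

On Mercator, (apparent₁)/(apparent₂) = sec²φ₁ / sec²φ₂ when true areas are equal.
cos²φ₂ / cos²φ₁ = 9.6  ⇒  cos φ₁ = cos 14.8° / √9.6 = 0.9668/3.098 = 0.3120.
φ₁ = arccos(0.3120) ≈ 71.8°.

71.8°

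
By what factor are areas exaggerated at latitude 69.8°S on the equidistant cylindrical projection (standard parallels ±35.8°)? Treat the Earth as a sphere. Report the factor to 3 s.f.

With standard parallel φ₀ = 35.8°, the equirectangular projection gives x = Rλ cos φ₀, y = Rφ, so h = 1 and k = cos 35.8° / cos φ.
Areal scale = h·k = 1 × cos φ₀ / cos φ; at 69.8°, h = 1.000, k = 2.349, so h·k = 2.349.

2.35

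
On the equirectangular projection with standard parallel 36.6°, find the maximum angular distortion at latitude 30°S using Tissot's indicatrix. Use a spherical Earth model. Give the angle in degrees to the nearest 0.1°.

With standard parallel φ₀ = 36.6°, the equirectangular projection gives x = Rλ cos φ₀, y = Rφ, so h = 1 and k = cos 36.6° / cos φ.
At 30°: h = 1.000, k = 0.9270; principal scales a = 1.000, b = 0.9270.
sin(ω/2) = (a − b)/(a + b) = 0.07299/1.927 = 0.03788, so ω = 2 arcsin(0.03788) ≈ 4.3°.

4.3°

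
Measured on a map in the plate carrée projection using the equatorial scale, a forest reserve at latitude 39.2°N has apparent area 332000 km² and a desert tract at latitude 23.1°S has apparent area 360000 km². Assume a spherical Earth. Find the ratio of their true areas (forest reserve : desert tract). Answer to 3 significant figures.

0.777

On the plate carrée, areal scale = h·k = 1 × sec φ, so true area = apparent × cos φ.
True area of forest reserve: 332000 × cos(39.2°) = 332000 × 0.7749 = 257300 km².
True area of desert tract: 360000 × cos(23.1°) = 360000 × 0.9198 = 331100 km².
Ratio = 257300 / 331100 ≈ 0.777.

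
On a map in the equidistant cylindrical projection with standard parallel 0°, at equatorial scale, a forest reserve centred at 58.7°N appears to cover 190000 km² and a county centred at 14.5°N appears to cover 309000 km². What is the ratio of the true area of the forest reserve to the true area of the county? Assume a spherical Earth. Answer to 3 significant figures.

0.330

On the plate carrée, areal scale = h·k = 1 × sec φ, so true area = apparent × cos φ.
True area of forest reserve: 190000 × cos(58.7°) = 190000 × 0.5195 = 98710 km².
True area of county: 309000 × cos(14.5°) = 309000 × 0.9681 = 299200 km².
Ratio = 98710 / 299200 ≈ 0.330.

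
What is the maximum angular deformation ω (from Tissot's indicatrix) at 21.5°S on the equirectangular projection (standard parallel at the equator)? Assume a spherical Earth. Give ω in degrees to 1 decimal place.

In the plate carrée (x = Rλ, y = Rφ), meridians are true-scale (h = 1) and parallels are stretched by k = sec φ.
At 21.5°: h = 1.000, k = 1.075; principal scales a = 1.075, b = 1.000.
sin(ω/2) = (a − b)/(a + b) = 0.07479/2.075 = 0.03605, so ω = 2 arcsin(0.03605) ≈ 4.1°.

4.1°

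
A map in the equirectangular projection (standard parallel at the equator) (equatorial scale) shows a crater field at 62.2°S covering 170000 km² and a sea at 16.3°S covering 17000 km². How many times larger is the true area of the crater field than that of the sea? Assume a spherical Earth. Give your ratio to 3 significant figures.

On the plate carrée, areal scale = h·k = 1 × sec φ, so true area = apparent × cos φ.
True area of crater field: 170000 × cos(62.2°) = 170000 × 0.4664 = 79290 km².
True area of sea: 17000 × cos(16.3°) = 17000 × 0.9598 = 16320 km².
Ratio = 79290 / 16320 ≈ 4.86.

4.86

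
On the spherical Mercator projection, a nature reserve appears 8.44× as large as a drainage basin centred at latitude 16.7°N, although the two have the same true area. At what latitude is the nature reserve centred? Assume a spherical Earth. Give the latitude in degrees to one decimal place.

On Mercator, (apparent₁)/(apparent₂) = sec²φ₁ / sec²φ₂ when true areas are equal.
cos²φ₂ / cos²φ₁ = 8.44  ⇒  cos φ₁ = cos 16.7° / √8.44 = 0.9578/2.905 = 0.3297.
φ₁ = arccos(0.3297) ≈ 70.7°.

70.7°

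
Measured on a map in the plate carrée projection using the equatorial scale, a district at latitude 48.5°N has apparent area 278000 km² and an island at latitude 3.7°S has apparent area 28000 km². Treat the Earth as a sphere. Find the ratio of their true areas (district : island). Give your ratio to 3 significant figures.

6.59

Plate carrée has h = 1 and k = sec φ, giving areal scale sec φ; true area = (apparent area) · cos φ.
True area of district: 278000 × cos(48.5°) = 278000 × 0.6626 = 184200 km².
True area of island: 28000 × cos(3.7°) = 28000 × 0.9979 = 27940 km².
Ratio = 184200 / 27940 ≈ 6.59.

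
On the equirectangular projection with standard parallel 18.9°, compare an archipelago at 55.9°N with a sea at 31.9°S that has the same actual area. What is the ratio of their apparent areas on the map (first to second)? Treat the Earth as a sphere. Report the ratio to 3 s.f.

1.51

In the equirectangular projection with standard parallel φ₀ = 18.9° (x = Rλ cos φ₀, y = Rφ), meridians are true-scale (h = 1) and the parallel scale is k = cos φ₀ / cos φ.
Areal scale at 55.9°: h·k = 1.000 × 1.688 = 1.688.
Areal scale at 31.9°: h·k = 1.000 × 1.114 = 1.114.
Ratio = 1.688/1.114 ≈ 1.51.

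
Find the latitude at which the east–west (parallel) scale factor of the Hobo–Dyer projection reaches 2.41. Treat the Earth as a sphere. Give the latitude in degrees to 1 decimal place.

The Hobo–Dyer projection is cylindrical equal-area with φ₀ = 37.5°. A cylindrical equal-area projection with standard parallel φ₀ has meridian scale h = cos φ / cos φ₀ and parallel scale k = cos φ₀ / cos φ (so areas are preserved, h·k = 1).
k = cos φ₀ / cos φ = 2.41  ⇒  cos φ = cos 37.5° / 2.41 = 0.3292.
φ = arccos(0.3292) ≈ 70.8°.

70.8°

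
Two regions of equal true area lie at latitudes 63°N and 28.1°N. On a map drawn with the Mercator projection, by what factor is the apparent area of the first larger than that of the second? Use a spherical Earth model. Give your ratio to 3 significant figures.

Mercator is conformal with k = sec φ, so areal scale = k² = sec²φ.
At 63°: sec²(63°) = 1/0.4540² = 4.852.
At 28.1°: sec²(28.1°) = 1/0.8821² = 1.285.
Ratio = 4.852/1.285 = cos²(28.1°)/cos²(63°) ≈ 3.78.

3.78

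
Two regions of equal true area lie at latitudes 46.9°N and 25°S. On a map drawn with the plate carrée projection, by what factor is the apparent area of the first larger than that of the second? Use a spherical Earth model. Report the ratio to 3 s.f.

For the equirectangular projection with φ₀ = 0 (plate carrée), h = 1 along meridians and k = sec φ along parallels.
Areal scale at 46.9°: h·k = 1.000 × 1.464 = 1.464.
Areal scale at 25°: h·k = 1.000 × 1.103 = 1.103.
Ratio = 1.464/1.103 ≈ 1.33.

1.33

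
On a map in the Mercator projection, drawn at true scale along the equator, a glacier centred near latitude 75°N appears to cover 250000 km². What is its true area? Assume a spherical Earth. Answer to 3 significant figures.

For Mercator, h = k = sec φ (a conformal cylindrical projection has a single point scale, 1/cos φ).
Areal scale = k² = sec²φ = 1/cos²(75°) = 1/0.2588² = 14.93.
True area = apparent / (areal scale) = 250000 / 14.93 ≈ 16700 km².

16700 km²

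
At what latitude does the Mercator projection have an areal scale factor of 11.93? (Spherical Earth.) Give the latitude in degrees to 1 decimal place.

73.2°

Mercator areal scale is sec²φ.
sec²φ = 11.93  ⇒  cos²φ = 0.08382  ⇒  cos φ = 0.2895.
φ = arccos(0.2895) ≈ 73.2°.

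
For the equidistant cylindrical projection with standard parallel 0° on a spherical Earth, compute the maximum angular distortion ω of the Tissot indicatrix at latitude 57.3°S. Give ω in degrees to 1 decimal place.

34.7°

For the equirectangular projection with φ₀ = 0 (plate carrée), h = 1 along meridians and k = sec φ along parallels.
At 57.3°: h = 1.000, k = 1.851; principal scales a = 1.851, b = 1.000.
sin(ω/2) = (a − b)/(a + b) = 0.8510/2.851 = 0.2985, so ω = 2 arcsin(0.2985) ≈ 34.7°.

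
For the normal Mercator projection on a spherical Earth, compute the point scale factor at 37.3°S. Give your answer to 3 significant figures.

The Mercator projection is conformal; its linear scale factor is the same in every direction and equals sec φ = 1/cos φ.
k = 1/cos 37.3° = 1/0.7955 = 1.257.

1.26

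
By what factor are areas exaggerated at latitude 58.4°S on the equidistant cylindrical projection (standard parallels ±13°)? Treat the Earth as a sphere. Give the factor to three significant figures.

1.86

In the equirectangular projection with standard parallel φ₀ = 13° (x = Rλ cos φ₀, y = Rφ), meridians are true-scale (h = 1) and the parallel scale is k = cos φ₀ / cos φ.
Areal scale = h·k = 1 × cos φ₀ / cos φ; at 58.4°, h = 1.000, k = 1.860, so h·k = 1.860.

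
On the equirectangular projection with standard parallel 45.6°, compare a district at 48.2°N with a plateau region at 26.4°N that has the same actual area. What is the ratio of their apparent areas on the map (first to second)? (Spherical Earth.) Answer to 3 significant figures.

1.34

In the equirectangular projection with standard parallel φ₀ = 45.6° (x = Rλ cos φ₀, y = Rφ), meridians are true-scale (h = 1) and the parallel scale is k = cos φ₀ / cos φ.
Areal scale at 48.2°: h·k = 1.000 × 1.050 = 1.050.
Areal scale at 26.4°: h·k = 1.000 × 0.7811 = 0.7811.
Ratio = 1.050/0.7811 ≈ 1.34.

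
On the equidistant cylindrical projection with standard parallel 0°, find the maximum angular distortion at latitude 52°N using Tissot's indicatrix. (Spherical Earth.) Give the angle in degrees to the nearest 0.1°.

27.5°

Plate carrée maps x = Rλ, y = Rφ. The meridian scale is h = 1 and the parallel scale is k = 1/cos φ = sec φ.
At 52°: h = 1.000, k = 1.624; principal scales a = 1.624, b = 1.000.
sin(ω/2) = (a − b)/(a + b) = 0.6243/2.624 = 0.2379, so ω = 2 arcsin(0.2379) ≈ 27.5°.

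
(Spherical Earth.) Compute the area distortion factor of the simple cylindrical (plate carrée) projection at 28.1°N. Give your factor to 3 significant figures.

In the plate carrée (x = Rλ, y = Rφ), meridians are true-scale (h = 1) and parallels are stretched by k = sec φ.
Areal scale = h·k = 1 × sec φ; at 28.1°, h = 1.000, k = 1.134, so h·k = 1.134.

1.13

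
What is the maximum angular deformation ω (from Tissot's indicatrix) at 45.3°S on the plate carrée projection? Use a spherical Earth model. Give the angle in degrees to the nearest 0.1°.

20.1°

In the plate carrée (x = Rλ, y = Rφ), meridians are true-scale (h = 1) and parallels are stretched by k = sec φ.
At 45.3°: h = 1.000, k = 1.422; principal scales a = 1.422, b = 1.000.
sin(ω/2) = (a − b)/(a + b) = 0.4217/2.422 = 0.1741, so ω = 2 arcsin(0.1741) ≈ 20.1°.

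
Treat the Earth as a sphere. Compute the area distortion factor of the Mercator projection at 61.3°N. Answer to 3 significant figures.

The Mercator projection is conformal; its linear scale factor is the same in every direction and equals sec φ = 1/cos φ.
Areal scale = k² = sec²φ = 1/cos²(61.3°) = 1/0.4802² = 4.336.

4.34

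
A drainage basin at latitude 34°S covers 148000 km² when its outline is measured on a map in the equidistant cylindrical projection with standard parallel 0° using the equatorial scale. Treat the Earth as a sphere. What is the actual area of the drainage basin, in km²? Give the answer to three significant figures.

123000 km²

In the plate carrée (x = Rλ, y = Rφ), meridians are true-scale (h = 1) and parallels are stretched by k = sec φ.
Areal scale = h·k = 1 × sec φ; at 34°, h = 1.000, k = 1.206, so h·k = 1.206.
True area = apparent / (areal scale) = 148000 / 1.206 ≈ 123000 km².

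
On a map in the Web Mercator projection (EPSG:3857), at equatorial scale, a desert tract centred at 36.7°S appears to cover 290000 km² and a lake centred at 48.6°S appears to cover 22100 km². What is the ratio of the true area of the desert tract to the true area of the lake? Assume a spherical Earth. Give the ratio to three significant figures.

Mercator's areal exaggeration is sec²φ; hence true area = (apparent area) · cos²φ.
True area of desert tract: 290000 × cos²(36.7°) = 290000 × 0.6428 = 186400 km².
True area of lake: 22100 × cos²(48.6°) = 22100 × 0.4373 = 9665 km².
Ratio = 186400 / 9665 ≈ 19.3.

19.3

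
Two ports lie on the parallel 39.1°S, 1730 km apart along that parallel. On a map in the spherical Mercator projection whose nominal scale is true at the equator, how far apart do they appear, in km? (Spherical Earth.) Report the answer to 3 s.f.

Mercator is conformal, so the point scale is isotropic: h = k = sec φ = 1/cos φ.
Along the parallel, k = sec 39.1° = 1/0.7760 = 1.289.
Map distance = 1730 × 1.289 ≈ 2230 km.

2230 km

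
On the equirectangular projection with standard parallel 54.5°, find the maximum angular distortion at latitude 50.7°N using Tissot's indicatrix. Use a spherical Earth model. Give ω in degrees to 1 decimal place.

5.0°

The equidistant cylindrical projection with φ₀ = 54.5° has h = 1 (meridians true) and k = cos φ₀ / cos φ along parallels.
At 50.7°: h = 1.000, k = 0.9168; principal scales a = 1.000, b = 0.9168.
sin(ω/2) = (a − b)/(a + b) = 0.08317/1.917 = 0.04339, so ω = 2 arcsin(0.04339) ≈ 5.0°.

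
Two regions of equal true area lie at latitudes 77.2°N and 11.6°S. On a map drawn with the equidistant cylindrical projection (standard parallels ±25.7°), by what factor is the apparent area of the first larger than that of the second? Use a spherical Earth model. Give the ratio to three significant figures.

In the equirectangular projection with standard parallel φ₀ = 25.7° (x = Rλ cos φ₀, y = Rφ), meridians are true-scale (h = 1) and the parallel scale is k = cos φ₀ / cos φ.
Areal scale at 77.2°: h·k = 1.000 × 4.067 = 4.067.
Areal scale at 11.6°: h·k = 1.000 × 0.9199 = 0.9199.
Ratio = 4.067/0.9199 ≈ 4.42.

4.42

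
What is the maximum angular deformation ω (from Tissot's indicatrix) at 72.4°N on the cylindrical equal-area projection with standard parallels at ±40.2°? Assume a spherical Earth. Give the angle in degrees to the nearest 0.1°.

93.6°

For cylindrical equal-area with standard parallel φ₀, h = cos φ / cos φ₀ and k = cos φ₀ / cos φ, so h·k = 1.
At 72.4°: h = 0.3959, k = 2.526; principal scales a = 2.526, b = 0.3959.
sin(ω/2) = (a − b)/(a + b) = 2.130/2.922 = 0.7290, so ω = 2 arcsin(0.7290) ≈ 93.6°.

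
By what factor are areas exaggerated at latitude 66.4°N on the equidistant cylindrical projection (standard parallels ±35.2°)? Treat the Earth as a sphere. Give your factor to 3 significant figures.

In the equirectangular projection with standard parallel φ₀ = 35.2° (x = Rλ cos φ₀, y = Rφ), meridians are true-scale (h = 1) and the parallel scale is k = cos φ₀ / cos φ.
Areal scale = h·k = 1 × cos φ₀ / cos φ; at 66.4°, h = 1.000, k = 2.041, so h·k = 2.041.

2.04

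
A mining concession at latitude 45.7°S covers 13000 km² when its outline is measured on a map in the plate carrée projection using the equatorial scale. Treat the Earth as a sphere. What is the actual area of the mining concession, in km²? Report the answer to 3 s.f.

In the plate carrée (x = Rλ, y = Rφ), meridians are true-scale (h = 1) and parallels are stretched by k = sec φ.
Areal scale = h·k = 1 × sec φ; at 45.7°, h = 1.000, k = 1.432, so h·k = 1.432.
True area = apparent / (areal scale) = 13000 / 1.432 ≈ 9080 km².

9080 km²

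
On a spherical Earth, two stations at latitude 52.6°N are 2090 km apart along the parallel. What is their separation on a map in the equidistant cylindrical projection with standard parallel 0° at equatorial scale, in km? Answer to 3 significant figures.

3440 km

In the plate carrée (x = Rλ, y = Rφ), meridians are true-scale (h = 1) and parallels are stretched by k = sec φ.
Along the parallel, k = sec 52.6° = 1/0.6074 = 1.646.
Map distance = 2090 × 1.646 ≈ 3440 km.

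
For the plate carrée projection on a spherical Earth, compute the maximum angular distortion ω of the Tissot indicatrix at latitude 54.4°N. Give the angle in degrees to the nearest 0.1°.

Plate carrée maps x = Rλ, y = Rφ. The meridian scale is h = 1 and the parallel scale is k = 1/cos φ = sec φ.
At 54.4°: h = 1.000, k = 1.718; principal scales a = 1.718, b = 1.000.
sin(ω/2) = (a − b)/(a + b) = 0.7179/2.718 = 0.2641, so ω = 2 arcsin(0.2641) ≈ 30.6°.

30.6°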